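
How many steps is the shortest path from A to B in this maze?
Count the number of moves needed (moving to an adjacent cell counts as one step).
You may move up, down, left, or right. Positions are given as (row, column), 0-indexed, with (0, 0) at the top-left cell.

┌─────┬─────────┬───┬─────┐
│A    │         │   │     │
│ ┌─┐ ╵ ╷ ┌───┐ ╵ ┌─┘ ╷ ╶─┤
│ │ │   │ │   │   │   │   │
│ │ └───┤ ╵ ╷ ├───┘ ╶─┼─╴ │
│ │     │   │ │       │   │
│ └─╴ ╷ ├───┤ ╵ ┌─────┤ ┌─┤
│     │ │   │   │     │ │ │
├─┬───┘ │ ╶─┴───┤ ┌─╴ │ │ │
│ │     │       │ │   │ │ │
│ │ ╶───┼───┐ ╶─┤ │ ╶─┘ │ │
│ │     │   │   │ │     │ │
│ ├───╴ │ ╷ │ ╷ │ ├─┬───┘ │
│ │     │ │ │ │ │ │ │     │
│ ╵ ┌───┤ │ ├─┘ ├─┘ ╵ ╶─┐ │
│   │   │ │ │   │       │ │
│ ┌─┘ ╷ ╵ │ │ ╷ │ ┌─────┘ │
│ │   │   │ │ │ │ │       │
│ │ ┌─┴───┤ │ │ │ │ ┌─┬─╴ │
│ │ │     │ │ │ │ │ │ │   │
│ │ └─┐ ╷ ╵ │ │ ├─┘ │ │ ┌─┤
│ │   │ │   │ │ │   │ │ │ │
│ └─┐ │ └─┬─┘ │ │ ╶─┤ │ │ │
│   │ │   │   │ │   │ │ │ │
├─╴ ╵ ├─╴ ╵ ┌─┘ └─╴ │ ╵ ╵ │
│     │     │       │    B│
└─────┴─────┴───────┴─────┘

Using BFS to find shortest path:
Start: (0, 0), End: (12, 12)
Path found:
(0,0) → (1,0) → (2,0) → (3,0) → (3,1) → (3,2) → (2,2) → (2,3) → (3,3) → (4,3) → (4,2) → (4,1) → (5,1) → (5,2) → (5,3) → (6,3) → (6,2) → (6,1) → (7,1) → (7,0) → (8,0) → (9,0) → (10,0) → (11,0) → (11,1) → (12,1) → (12,2) → (11,2) → (10,2) → (10,1) → (9,1) → (8,1) → (8,2) → (7,2) → (7,3) → (8,3) → (8,4) → (7,4) → (6,4) → (5,4) → (5,5) → (6,5) → (7,5) → (8,5) → (9,5) → (10,5) → (10,4) → (9,4) → (9,3) → (10,3) → (11,3) → (11,4) → (12,4) → (12,5) → (11,5) → (11,6) → (10,6) → (9,6) → (8,6) → (7,6) → (7,7) → (8,7) → (9,7) → (10,7) → (11,7) → (12,7) → (12,8) → (12,9) → (11,9) → (11,8) → (10,8) → (10,9) → (9,9) → (8,9) → (8,10) → (8,11) → (8,12) → (9,12) → (9,11) → (10,11) → (11,11) → (12,11) → (12,12)
Number of steps: 82

Solution:

┌─────┬─────────┬───┬─────┐
│A    │         │   │     │
│ ┌─┐ ╵ ╷ ┌───┐ ╵ ┌─┘ ╷ ╶─┤
│↓│ │   │ │   │   │   │   │
│ │ └───┤ ╵ ╷ ├───┘ ╶─┼─╴ │
│↓│  ↱ ↓│   │ │       │   │
│ └─╴ ╷ ├───┤ ╵ ┌─────┤ ┌─┤
│↳ → ↑│↓│   │   │     │ │ │
├─┬───┘ │ ╶─┴───┤ ┌─╴ │ │ │
│ │↓ ← ↲│       │ │   │ │ │
│ │ ╶───┼───┐ ╶─┤ │ ╶─┘ │ │
│ │↳ → ↓│↱ ↓│   │ │     │ │
│ ├───╴ │ ╷ │ ╷ │ ├─┬───┘ │
│ │↓ ← ↲│↑│↓│ │ │ │ │     │
│ ╵ ┌───┤ │ ├─┘ ├─┘ ╵ ╶─┐ │
│↓ ↲│↱ ↓│↑│↓│↱ ↓│       │ │
│ ┌─┘ ╷ ╵ │ │ ╷ │ ┌─────┘ │
│↓│↱ ↑│↳ ↑│↓│↑│↓│ │↱ → → ↓│
│ │ ┌─┴───┤ │ │ │ │ ┌─┬─╴ │
│↓│↑│  ↓ ↰│↓│↑│↓│ │↑│ │↓ ↲│
│ │ └─┐ ╷ ╵ │ │ ├─┘ │ │ ┌─┤
│↓│↑ ↰│↓│↑ ↲│↑│↓│↱ ↑│ │↓│ │
│ └─┐ │ └─┬─┘ │ │ ╶─┤ │ │ │
│↳ ↓│↑│↳ ↓│↱ ↑│↓│↑ ↰│ │↓│ │
├─╴ ╵ ├─╴ ╵ ┌─┘ └─╴ │ ╵ ╵ │
│  ↳ ↑│  ↳ ↑│  ↳ → ↑│  ↳ B│
└─────┴─────┴───────┴─────┘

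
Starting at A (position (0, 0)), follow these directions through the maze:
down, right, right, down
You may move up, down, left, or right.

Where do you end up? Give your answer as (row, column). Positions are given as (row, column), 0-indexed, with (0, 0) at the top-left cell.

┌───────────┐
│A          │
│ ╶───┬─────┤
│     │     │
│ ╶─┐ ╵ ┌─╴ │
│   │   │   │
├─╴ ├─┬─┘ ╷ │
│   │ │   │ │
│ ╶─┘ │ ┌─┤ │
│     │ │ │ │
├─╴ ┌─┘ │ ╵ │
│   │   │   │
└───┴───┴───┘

Following directions step by step:
Start: (0, 0)
  down: (0, 0) → (1, 0)
  right: (1, 0) → (1, 1)
  right: (1, 1) → (1, 2)
  down: (1, 2) → (2, 2)
Final position: (2, 2)

Path taken:

┌───────────┐
│A          │
│ ╶───┬─────┤
│↳ → ↓│     │
│ ╶─┐ ╵ ┌─╴ │
│   │B  │   │
├─╴ ├─┬─┘ ╷ │
│   │ │   │ │
│ ╶─┘ │ ┌─┤ │
│     │ │ │ │
├─╴ ┌─┘ │ ╵ │
│   │   │   │
└───┴───┴───┘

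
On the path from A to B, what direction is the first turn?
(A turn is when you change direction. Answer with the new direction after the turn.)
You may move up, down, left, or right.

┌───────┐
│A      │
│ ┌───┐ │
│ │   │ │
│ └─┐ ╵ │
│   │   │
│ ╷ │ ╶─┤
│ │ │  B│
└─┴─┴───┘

Directions: right, right, right, down, down, left, down, right
First turn direction: down

Solution:

┌───────┐
│A → → ↓│
│ ┌───┐ │
│ │   │↓│
│ └─┐ ╵ │
│   │↓ ↲│
│ ╷ │ ╶─┤
│ │ │↳ B│
└─┴─┴───┘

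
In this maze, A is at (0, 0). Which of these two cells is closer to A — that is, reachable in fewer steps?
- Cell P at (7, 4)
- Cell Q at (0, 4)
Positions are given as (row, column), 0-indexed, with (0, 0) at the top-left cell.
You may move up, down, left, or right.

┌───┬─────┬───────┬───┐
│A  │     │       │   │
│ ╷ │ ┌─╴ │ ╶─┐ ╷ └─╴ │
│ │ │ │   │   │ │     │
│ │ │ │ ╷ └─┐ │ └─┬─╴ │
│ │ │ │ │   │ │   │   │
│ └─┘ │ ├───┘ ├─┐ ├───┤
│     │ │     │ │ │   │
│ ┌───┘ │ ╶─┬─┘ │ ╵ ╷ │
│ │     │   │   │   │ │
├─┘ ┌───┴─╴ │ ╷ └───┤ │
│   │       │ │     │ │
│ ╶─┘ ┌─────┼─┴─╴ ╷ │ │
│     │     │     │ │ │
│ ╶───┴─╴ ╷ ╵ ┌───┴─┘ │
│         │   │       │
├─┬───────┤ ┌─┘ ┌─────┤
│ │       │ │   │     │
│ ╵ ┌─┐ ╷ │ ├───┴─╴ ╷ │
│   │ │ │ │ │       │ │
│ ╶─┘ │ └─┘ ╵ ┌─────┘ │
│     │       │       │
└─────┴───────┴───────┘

Shortest path A → P at (7, 4): 25 steps
Shortest path A → Q at (0, 4): 10 steps

Q is closer (10 steps vs 25 steps).

Path to P:

┌───┬─────┬───────┬───┐
│A  │↱ → ↓│       │   │
│ ╷ │ ┌─╴ │ ╶─┐ ╷ └─╴ │
│↓│ │↑│↓ ↲│   │ │     │
│ │ │ │ ╷ └─┐ │ └─┬─╴ │
│↓│ │↑│↓│   │ │   │   │
│ └─┘ │ ├───┘ ├─┐ ├───┤
│↳ → ↑│↓│     │ │ │   │
│ ┌───┘ │ ╶─┬─┘ │ ╵ ╷ │
│ │↓ ← ↲│   │   │   │ │
├─┘ ┌───┴─╴ │ ╷ └───┤ │
│↓ ↲│       │ │     │ │
│ ╶─┘ ┌─────┼─┴─╴ ╷ │ │
│↓    │     │     │ │ │
│ ╶───┴─╴ ╷ ╵ ┌───┴─┘ │
│↳ → → → P│   │       │
├─┬───────┤ ┌─┘ ┌─────┤
│ │       │ │   │     │
│ ╵ ┌─┐ ╷ │ ├───┴─╴ ╷ │
│   │ │ │ │ │       │ │
│ ╶─┘ │ └─┘ ╵ ┌─────┘ │
│     │       │       │
└─────┴───────┴───────┘

Path to Q:

┌───┬─────┬───────┬───┐
│A  │↱ → Q│       │   │
│ ╷ │ ┌─╴ │ ╶─┐ ╷ └─╴ │
│↓│ │↑│   │   │ │     │
│ │ │ │ ╷ └─┐ │ └─┬─╴ │
│↓│ │↑│ │   │ │   │   │
│ └─┘ │ ├───┘ ├─┐ ├───┤
│↳ → ↑│ │     │ │ │   │
│ ┌───┘ │ ╶─┬─┘ │ ╵ ╷ │
│ │     │   │   │   │ │
├─┘ ┌───┴─╴ │ ╷ └───┤ │
│   │       │ │     │ │
│ ╶─┘ ┌─────┼─┴─╴ ╷ │ │
│     │     │     │ │ │
│ ╶───┴─╴ ╷ ╵ ┌───┴─┘ │
│         │   │       │
├─┬───────┤ ┌─┘ ┌─────┤
│ │       │ │   │     │
│ ╵ ┌─┐ ╷ │ ├───┴─╴ ╷ │
│   │ │ │ │ │       │ │
│ ╶─┘ │ └─┘ ╵ ┌─────┘ │
│     │       │       │
└─────┴───────┴───────┘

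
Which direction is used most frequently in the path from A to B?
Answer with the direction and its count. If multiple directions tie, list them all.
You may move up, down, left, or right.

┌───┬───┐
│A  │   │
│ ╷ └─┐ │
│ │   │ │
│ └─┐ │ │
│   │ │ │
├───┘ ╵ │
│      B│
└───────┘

Directions: right, down, right, down, down, right
Counts: {'right': 3, 'down': 3}
Most common: down and right (tied at 3 times each)

Solution:

┌───┬───┐
│A ↓│   │
│ ╷ └─┐ │
│ │↳ ↓│ │
│ └─┐ │ │
│   │↓│ │
├───┘ ╵ │
│    ↳ B│
└───────┘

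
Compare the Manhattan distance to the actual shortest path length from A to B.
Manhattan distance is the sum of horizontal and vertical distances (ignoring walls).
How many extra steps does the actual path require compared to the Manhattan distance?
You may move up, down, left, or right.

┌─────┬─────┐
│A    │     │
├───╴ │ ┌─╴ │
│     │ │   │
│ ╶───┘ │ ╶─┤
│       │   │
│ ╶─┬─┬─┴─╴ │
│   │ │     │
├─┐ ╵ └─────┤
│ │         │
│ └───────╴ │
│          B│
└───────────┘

Manhattan distance: |5 - 0| + |5 - 0| = 10
Actual path length: 14
Extra steps: 14 - 10 = 4

Solution:

┌─────┬─────┐
│A → ↓│     │
├───╴ │ ┌─╴ │
│↓ ← ↲│ │   │
│ ╶───┘ │ ╶─┤
│↓      │   │
│ ╶─┬─┬─┴─╴ │
│↳ ↓│ │     │
├─┐ ╵ └─────┤
│ │↳ → → → ↓│
│ └───────╴ │
│          B│
└───────────┘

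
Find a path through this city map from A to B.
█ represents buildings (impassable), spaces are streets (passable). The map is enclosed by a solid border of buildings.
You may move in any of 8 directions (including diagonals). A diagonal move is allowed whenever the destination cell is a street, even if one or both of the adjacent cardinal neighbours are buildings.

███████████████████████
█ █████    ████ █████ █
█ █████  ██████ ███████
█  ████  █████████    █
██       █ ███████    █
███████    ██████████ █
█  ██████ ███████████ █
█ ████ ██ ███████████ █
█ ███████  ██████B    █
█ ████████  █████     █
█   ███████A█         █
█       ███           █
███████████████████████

Finding the shortest path from A to B:
Movement: 8-directional
Path length: 7 steps
Directions: down-right → right → right → right → up-right → up-right → up

Solution:

███████████████████████
█ █████    ████ █████ █
█ █████  ██████ ███████
█  ████  █████████    █
██       █ ███████    █
███████    ██████████ █
█  ██████ ███████████ █
█ ████ ██ ███████████ █
█ ███████  ██████B    █
█ ████████  █████↑    █
█   ███████A█   ↗     █
█       ███ →→→↗      █
███████████████████████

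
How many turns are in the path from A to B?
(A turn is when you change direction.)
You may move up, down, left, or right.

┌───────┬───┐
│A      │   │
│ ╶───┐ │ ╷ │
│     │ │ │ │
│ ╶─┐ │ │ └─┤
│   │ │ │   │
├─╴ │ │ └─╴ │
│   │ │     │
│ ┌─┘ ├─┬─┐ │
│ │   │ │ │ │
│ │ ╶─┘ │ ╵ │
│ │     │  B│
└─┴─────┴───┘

Directions: right, right, right, down, down, down, right, right, down, down
Number of turns: 3

Solution:

┌───────┬───┐
│A → → ↓│   │
│ ╶───┐ │ ╷ │
│     │↓│ │ │
│ ╶─┐ │ │ └─┤
│   │ │↓│   │
├─╴ │ │ └─╴ │
│   │ │↳ → ↓│
│ ┌─┘ ├─┬─┐ │
│ │   │ │ │↓│
│ │ ╶─┘ │ ╵ │
│ │     │  B│
└─┴─────┴───┘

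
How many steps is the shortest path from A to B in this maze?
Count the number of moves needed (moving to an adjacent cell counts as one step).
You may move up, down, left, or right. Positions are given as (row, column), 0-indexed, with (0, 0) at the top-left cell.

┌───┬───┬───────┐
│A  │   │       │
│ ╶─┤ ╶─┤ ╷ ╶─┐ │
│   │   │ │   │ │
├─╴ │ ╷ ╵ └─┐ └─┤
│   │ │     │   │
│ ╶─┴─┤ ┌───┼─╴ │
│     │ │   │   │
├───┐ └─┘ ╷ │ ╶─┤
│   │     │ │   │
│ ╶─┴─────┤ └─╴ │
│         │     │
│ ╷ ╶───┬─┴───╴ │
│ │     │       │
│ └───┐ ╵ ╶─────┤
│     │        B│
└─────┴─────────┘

Using BFS to find shortest path:
Start: (0, 0), End: (7, 7)
Path found:
(0,0) → (1,0) → (1,1) → (2,1) → (2,0) → (3,0) → (3,1) → (3,2) → (4,2) → (4,3) → (4,4) → (3,4) → (3,5) → (4,5) → (5,5) → (5,6) → (5,7) → (6,7) → (6,6) → (6,5) → (6,4) → (7,4) → (7,5) → (7,6) → (7,7)
Number of steps: 24

Solution:

┌───┬───┬───────┐
│A  │   │       │
│ ╶─┤ ╶─┤ ╷ ╶─┐ │
│↳ ↓│   │ │   │ │
├─╴ │ ╷ ╵ └─┐ └─┤
│↓ ↲│ │     │   │
│ ╶─┴─┤ ┌───┼─╴ │
│↳ → ↓│ │↱ ↓│   │
├───┐ └─┘ ╷ │ ╶─┤
│   │↳ → ↑│↓│   │
│ ╶─┴─────┤ └─╴ │
│         │↳ → ↓│
│ ╷ ╶───┬─┴───╴ │
│ │     │↓ ← ← ↲│
│ └───┐ ╵ ╶─────┤
│     │  ↳ → → B│
└─────┴─────────┘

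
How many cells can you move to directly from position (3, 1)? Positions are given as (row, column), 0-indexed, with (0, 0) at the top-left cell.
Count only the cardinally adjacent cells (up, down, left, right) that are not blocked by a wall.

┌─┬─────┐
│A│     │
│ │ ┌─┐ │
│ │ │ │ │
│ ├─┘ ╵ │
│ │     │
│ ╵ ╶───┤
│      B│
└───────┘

Checking passable neighbors of (3, 1):
Neighbors: (2, 1), (3, 0), (3, 2)
Count: 3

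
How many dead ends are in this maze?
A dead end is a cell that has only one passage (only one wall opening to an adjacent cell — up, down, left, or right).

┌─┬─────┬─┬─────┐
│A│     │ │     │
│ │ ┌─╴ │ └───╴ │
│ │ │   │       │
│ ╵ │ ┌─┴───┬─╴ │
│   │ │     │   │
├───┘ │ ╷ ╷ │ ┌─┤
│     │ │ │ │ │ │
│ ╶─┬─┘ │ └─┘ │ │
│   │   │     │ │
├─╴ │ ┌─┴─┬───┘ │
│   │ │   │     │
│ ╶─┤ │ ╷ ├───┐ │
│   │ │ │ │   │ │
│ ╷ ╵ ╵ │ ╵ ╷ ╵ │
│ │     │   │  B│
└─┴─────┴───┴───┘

Checking each cell for number of passages:

Dead ends found at positions:
  (0, 0)
  (0, 4)
  (0, 5)
  (3, 5)
  (3, 7)
  (5, 5)
  (7, 0)
Total dead ends: 7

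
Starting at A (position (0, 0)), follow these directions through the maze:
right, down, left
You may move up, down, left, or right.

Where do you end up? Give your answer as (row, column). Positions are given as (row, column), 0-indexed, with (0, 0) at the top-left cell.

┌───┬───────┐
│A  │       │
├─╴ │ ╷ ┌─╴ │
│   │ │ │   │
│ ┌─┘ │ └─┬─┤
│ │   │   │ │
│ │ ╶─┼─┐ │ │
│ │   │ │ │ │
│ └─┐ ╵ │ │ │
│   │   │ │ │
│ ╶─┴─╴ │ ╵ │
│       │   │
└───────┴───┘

Following directions step by step:
Start: (0, 0)
  right: (0, 0) → (0, 1)
  down: (0, 1) → (1, 1)
  left: (1, 1) → (1, 0)
Final position: (1, 0)

Path taken:

┌───┬───────┐
│A ↓│       │
├─╴ │ ╷ ┌─╴ │
│B ↲│ │ │   │
│ ┌─┘ │ └─┬─┤
│ │   │   │ │
│ │ ╶─┼─┐ │ │
│ │   │ │ │ │
│ └─┐ ╵ │ │ │
│   │   │ │ │
│ ╶─┴─╴ │ ╵ │
│       │   │
└───────┴───┘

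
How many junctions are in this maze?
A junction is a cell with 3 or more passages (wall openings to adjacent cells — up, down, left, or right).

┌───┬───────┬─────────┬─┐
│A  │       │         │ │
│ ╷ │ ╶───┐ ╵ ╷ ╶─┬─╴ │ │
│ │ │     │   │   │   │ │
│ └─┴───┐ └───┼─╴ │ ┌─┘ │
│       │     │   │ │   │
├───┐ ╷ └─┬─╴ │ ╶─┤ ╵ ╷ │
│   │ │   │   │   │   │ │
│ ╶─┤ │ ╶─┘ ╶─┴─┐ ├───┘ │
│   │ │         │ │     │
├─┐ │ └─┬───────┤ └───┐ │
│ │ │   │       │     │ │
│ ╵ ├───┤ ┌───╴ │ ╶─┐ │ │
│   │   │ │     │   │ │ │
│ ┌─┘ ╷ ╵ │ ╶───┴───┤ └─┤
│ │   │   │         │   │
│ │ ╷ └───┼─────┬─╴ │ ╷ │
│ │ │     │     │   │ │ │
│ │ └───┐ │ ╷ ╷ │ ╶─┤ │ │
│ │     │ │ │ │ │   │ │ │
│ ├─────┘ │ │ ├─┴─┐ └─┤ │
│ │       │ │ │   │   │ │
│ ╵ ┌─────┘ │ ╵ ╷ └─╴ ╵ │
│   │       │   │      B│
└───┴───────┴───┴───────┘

Checking each cell for number of passages:

Junctions found (3+ passages):
  (0, 7): 3 passages
  (2, 2): 3 passages
  (2, 11): 3 passages
  (3, 3): 3 passages
  (4, 5): 3 passages
  (4, 11): 3 passages
  (5, 8): 3 passages
  (6, 0): 3 passages
  (7, 2): 3 passages
  (7, 10): 3 passages
  (8, 6): 3 passages
  (11, 10): 3 passages
Total junctions: 12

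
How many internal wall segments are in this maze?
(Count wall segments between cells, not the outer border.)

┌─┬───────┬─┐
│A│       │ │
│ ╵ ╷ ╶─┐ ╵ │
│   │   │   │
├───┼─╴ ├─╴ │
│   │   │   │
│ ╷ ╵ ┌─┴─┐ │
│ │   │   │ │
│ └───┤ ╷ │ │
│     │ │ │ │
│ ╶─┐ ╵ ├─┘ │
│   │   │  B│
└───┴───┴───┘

Counting internal wall segments:
Total internal walls: 25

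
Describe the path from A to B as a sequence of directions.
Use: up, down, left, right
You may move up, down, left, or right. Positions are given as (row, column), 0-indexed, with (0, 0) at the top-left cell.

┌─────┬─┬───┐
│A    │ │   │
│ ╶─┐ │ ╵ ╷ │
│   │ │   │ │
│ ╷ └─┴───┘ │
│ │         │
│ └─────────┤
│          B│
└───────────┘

Finding the path and converting it to directions:
Path through cells: (0,0) → (1,0) → (2,0) → (3,0) → (3,1) → (3,2) → (3,3) → (3,4) → (3,5)
Directions: down, down, down, right, right, right, right, right

Solution:

┌─────┬─┬───┐
│A    │ │   │
│ ╶─┐ │ ╵ ╷ │
│↓  │ │   │ │
│ ╷ └─┴───┘ │
│↓│         │
│ └─────────┤
│↳ → → → → B│
└───────────┘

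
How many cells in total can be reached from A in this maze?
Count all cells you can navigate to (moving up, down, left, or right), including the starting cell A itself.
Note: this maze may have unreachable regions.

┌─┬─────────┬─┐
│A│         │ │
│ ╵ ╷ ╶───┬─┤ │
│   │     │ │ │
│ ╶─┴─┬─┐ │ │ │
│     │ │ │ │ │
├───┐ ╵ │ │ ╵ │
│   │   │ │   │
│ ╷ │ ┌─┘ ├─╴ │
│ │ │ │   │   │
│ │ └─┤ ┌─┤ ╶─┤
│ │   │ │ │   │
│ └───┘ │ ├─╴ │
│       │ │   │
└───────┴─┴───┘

Using BFS/flood-fill to find all reachable cells from A:
Maze size: 7 × 7 = 49 total cells
15 cell(s) are walled off and cannot be reached from A.
Reachable cells: 34

Reachable region (· marks reachable cells):

┌─┬─────────┬─┐
│A│· · · · ·│ │
│ ╵ ╷ ╶───┬─┤ │
│· ·│· · ·│ │ │
│ ╶─┴─┬─┐ │ │ │
│· · ·│·│·│ │ │
├───┐ ╵ │ │ ╵ │
│· ·│· ·│·│   │
│ ╷ │ ┌─┘ ├─╴ │
│·│·│·│· ·│   │
│ │ └─┤ ┌─┤ ╶─┤
│·│· ·│·│ │   │
│ └───┘ │ ├─╴ │
│· · · ·│ │   │
└───────┴─┴───┘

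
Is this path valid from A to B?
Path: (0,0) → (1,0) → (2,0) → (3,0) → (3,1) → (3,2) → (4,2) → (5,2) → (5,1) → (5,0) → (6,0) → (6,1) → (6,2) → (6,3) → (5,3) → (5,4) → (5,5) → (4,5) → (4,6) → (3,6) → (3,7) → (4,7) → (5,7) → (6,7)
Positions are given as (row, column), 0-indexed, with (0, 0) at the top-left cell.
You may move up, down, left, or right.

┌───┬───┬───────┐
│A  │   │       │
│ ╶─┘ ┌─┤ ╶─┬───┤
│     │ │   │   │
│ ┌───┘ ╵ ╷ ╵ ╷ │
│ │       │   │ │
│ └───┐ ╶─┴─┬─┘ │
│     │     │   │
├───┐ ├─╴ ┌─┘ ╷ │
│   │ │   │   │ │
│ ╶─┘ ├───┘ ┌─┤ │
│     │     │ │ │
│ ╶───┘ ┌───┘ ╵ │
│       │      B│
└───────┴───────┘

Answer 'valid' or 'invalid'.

Checking path validity:
Result: All consecutive moves are passable.

valid

Correct solution:

┌───┬───┬───────┐
│A  │   │       │
│ ╶─┘ ┌─┤ ╶─┬───┤
│↓    │ │   │   │
│ ┌───┘ ╵ ╷ ╵ ╷ │
│↓│       │   │ │
│ └───┐ ╶─┴─┬─┘ │
│↳ → ↓│     │↱ ↓│
├───┐ ├─╴ ┌─┘ ╷ │
│   │↓│   │↱ ↑│↓│
│ ╶─┘ ├───┘ ┌─┤ │
│↓ ← ↲│↱ → ↑│ │↓│
│ ╶───┘ ┌───┘ ╵ │
│↳ → → ↑│      B│
└───────┴───────┘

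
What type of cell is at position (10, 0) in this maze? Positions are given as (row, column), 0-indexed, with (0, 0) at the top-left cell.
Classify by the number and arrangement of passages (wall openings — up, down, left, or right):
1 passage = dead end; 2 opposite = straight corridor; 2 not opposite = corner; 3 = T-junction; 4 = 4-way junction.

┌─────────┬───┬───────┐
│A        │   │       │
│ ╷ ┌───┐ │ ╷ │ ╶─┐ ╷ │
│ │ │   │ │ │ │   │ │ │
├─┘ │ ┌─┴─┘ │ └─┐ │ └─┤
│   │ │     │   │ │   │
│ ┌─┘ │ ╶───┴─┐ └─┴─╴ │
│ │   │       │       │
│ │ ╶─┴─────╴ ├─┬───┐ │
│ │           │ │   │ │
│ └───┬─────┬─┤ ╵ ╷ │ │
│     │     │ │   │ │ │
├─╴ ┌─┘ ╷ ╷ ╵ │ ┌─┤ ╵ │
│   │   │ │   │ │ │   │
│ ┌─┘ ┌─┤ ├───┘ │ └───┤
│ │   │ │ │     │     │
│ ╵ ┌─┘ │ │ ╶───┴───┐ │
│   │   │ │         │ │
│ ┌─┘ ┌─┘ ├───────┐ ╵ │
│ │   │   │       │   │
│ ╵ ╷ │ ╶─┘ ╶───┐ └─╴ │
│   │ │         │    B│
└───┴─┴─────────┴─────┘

Checking cell at (10, 0):
Number of passages: 2
Cell type: corner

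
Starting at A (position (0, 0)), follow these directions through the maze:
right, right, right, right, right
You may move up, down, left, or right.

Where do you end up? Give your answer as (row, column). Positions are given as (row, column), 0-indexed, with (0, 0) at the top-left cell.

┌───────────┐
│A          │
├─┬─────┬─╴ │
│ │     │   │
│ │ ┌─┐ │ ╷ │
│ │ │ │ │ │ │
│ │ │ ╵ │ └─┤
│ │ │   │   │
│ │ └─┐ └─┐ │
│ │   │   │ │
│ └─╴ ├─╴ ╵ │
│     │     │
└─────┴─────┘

Following directions step by step:
Start: (0, 0)
  right: (0, 0) → (0, 1)
  right: (0, 1) → (0, 2)
  right: (0, 2) → (0, 3)
  right: (0, 3) → (0, 4)
  right: (0, 4) → (0, 5)
Final position: (0, 5)

Path taken:

┌───────────┐
│A → → → → B│
├─┬─────┬─╴ │
│ │     │   │
│ │ ┌─┐ │ ╷ │
│ │ │ │ │ │ │
│ │ │ ╵ │ └─┤
│ │ │   │   │
│ │ └─┐ └─┐ │
│ │   │   │ │
│ └─╴ ├─╴ ╵ │
│     │     │
└─────┴─────┘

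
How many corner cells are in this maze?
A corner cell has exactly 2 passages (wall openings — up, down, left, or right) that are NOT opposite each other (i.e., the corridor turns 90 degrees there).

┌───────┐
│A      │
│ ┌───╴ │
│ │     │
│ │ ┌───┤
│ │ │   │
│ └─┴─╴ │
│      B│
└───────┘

Counting corner cells (2 non-opposite passages):
Total corners: 7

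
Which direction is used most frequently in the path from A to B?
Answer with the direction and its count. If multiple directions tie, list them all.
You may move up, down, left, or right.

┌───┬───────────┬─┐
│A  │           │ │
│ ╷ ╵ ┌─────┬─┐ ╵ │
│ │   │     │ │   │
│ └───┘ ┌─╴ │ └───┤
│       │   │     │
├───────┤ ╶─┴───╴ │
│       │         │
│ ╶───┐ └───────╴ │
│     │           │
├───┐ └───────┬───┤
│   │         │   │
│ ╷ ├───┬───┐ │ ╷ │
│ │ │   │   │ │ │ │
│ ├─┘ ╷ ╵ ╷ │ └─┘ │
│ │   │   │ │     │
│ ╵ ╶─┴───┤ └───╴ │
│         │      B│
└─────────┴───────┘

Directions: down, down, right, right, right, up, right, right, down, left, down, right, right, right, right, down, left, left, left, left, left, up, left, left, left, down, right, right, down, right, right, right, right, down, down, right, right, down
Counts: {'down': 10, 'right': 17, 'up': 2, 'left': 9}
Most common: right (17 times)

Solution:

┌───┬───────────┬─┐
│A  │           │ │
│ ╷ ╵ ┌─────┬─┐ ╵ │
│↓│   │↱ → ↓│ │   │
│ └───┘ ┌─╴ │ └───┤
│↳ → → ↑│↓ ↲│     │
├───────┤ ╶─┴───╴ │
│↓ ← ← ↰│↳ → → → ↓│
│ ╶───┐ └───────╴ │
│↳ → ↓│↑ ← ← ← ← ↲│
├───┐ └───────┬───┤
│   │↳ → → → ↓│   │
│ ╷ ├───┬───┐ │ ╷ │
│ │ │   │   │↓│ │ │
│ ├─┘ ╷ ╵ ╷ │ └─┘ │
│ │   │   │ │↳ → ↓│
│ ╵ ╶─┴───┤ └───╴ │
│         │      B│
└─────────┴───────┘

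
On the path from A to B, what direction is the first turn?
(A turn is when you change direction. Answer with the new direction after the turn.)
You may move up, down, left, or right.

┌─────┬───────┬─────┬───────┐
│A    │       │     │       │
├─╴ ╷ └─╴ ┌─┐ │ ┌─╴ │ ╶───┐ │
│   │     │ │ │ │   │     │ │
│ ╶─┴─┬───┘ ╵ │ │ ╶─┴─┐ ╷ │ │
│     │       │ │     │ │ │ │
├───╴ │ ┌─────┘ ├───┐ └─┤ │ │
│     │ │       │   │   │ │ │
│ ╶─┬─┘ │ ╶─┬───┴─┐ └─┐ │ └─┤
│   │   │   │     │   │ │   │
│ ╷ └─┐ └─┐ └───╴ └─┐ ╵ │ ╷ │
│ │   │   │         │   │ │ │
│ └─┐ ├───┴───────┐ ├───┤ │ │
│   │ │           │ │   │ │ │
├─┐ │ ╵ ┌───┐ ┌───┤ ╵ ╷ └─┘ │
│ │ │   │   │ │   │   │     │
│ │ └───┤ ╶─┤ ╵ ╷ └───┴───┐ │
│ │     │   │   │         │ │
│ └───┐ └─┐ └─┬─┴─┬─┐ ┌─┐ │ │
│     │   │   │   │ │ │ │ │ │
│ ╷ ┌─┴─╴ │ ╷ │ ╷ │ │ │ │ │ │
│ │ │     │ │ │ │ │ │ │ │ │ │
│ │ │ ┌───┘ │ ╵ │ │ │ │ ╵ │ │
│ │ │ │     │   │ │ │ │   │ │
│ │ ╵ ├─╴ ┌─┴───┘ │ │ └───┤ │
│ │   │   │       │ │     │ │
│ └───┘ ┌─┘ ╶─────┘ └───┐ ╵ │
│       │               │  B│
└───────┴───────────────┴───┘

Directions: right, down, left, down, right, right, down, left, left, down, right, down, right, down, down, right, up, right, right, right, down, down, right, up, right, down, right, right, down, down, down, down, right, right, down, right
First turn direction: down

Solution:

┌─────┬───────┬─────┬───────┐
│A ↓  │       │     │       │
├─╴ ╷ └─╴ ┌─┐ │ ┌─╴ │ ╶───┐ │
│↓ ↲│     │ │ │ │   │     │ │
│ ╶─┴─┬───┘ ╵ │ │ ╶─┴─┐ ╷ │ │
│↳ → ↓│       │ │     │ │ │ │
├───╴ │ ┌─────┘ ├───┐ └─┤ │ │
│↓ ← ↲│ │       │   │   │ │ │
│ ╶─┬─┘ │ ╶─┬───┴─┐ └─┐ │ └─┤
│↳ ↓│   │   │     │   │ │   │
│ ╷ └─┐ └─┐ └───╴ └─┐ ╵ │ ╷ │
│ │↳ ↓│   │         │   │ │ │
│ └─┐ ├───┴───────┐ ├───┤ │ │
│   │↓│↱ → → ↓    │ │   │ │ │
├─┐ │ ╵ ┌───┐ ┌───┤ ╵ ╷ └─┘ │
│ │ │↳ ↑│   │↓│↱ ↓│   │     │
│ │ └───┤ ╶─┤ ╵ ╷ └───┴───┐ │
│ │     │   │↳ ↑│↳ → ↓    │ │
│ └───┐ └─┐ └─┬─┴─┬─┐ ┌─┐ │ │
│     │   │   │   │ │↓│ │ │ │
│ ╷ ┌─┴─╴ │ ╷ │ ╷ │ │ │ │ │ │
│ │ │     │ │ │ │ │ │↓│ │ │ │
│ │ │ ┌───┘ │ ╵ │ │ │ │ ╵ │ │
│ │ │ │     │   │ │ │↓│   │ │
│ │ ╵ ├─╴ ┌─┴───┘ │ │ └───┤ │
│ │   │   │       │ │↳ → ↓│ │
│ └───┘ ┌─┘ ╶─────┘ └───┐ ╵ │
│       │               │↳ B│
└───────┴───────────────┴───┘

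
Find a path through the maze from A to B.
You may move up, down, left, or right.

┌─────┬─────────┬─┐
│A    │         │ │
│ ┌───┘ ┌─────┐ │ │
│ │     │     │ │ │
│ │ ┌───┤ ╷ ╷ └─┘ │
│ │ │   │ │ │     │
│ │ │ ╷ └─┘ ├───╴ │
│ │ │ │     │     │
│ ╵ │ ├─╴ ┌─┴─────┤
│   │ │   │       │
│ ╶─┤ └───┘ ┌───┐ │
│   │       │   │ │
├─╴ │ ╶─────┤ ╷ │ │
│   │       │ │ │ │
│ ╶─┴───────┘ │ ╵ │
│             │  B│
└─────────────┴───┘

Finding the shortest path through the maze:
Path length: 21 steps
Directions: down → down → down → down → down → right → down → left → down → right → right → right → right → right → right → up → up → right → down → down → right

Solution:

┌─────┬─────────┬─┐
│A    │         │ │
│ ┌───┘ ┌─────┐ │ │
│↓│     │     │ │ │
│ │ ┌───┤ ╷ ╷ └─┘ │
│↓│ │   │ │ │     │
│ │ │ ╷ └─┘ ├───╴ │
│↓│ │ │     │     │
│ ╵ │ ├─╴ ┌─┴─────┤
│↓  │ │   │       │
│ ╶─┤ └───┘ ┌───┐ │
│↳ ↓│       │↱ ↓│ │
├─╴ │ ╶─────┤ ╷ │ │
│↓ ↲│       │↑│↓│ │
│ ╶─┴───────┘ │ ╵ │
│↳ → → → → → ↑│↳ B│
└─────────────┴───┘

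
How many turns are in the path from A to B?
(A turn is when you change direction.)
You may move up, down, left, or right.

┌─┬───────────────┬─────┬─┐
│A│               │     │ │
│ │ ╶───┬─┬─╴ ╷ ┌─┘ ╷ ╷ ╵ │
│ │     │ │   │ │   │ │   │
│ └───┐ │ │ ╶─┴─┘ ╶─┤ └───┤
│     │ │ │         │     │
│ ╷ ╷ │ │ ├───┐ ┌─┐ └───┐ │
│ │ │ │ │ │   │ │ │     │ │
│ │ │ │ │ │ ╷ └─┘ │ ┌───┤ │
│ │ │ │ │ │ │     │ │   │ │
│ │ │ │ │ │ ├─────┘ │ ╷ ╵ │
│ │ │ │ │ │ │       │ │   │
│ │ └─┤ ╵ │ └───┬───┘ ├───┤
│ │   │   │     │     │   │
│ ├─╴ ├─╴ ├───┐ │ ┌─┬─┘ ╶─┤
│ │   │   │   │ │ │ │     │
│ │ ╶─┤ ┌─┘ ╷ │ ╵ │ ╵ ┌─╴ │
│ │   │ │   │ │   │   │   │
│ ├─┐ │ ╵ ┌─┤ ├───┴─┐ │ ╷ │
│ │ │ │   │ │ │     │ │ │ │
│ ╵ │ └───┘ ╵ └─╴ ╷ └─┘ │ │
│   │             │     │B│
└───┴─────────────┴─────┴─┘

Directions: down, down, right, down, down, down, down, right, down, left, down, right, down, down, right, right, right, right, right, right, up, right, down, right, right, up, up, right, down, down
Number of turns: 16

Solution:

┌─┬───────────────┬─────┬─┐
│A│               │     │ │
│ │ ╶───┬─┬─╴ ╷ ┌─┘ ╷ ╷ ╵ │
│↓│     │ │   │ │   │ │   │
│ └───┐ │ │ ╶─┴─┘ ╶─┤ └───┤
│↳ ↓  │ │ │         │     │
│ ╷ ╷ │ │ ├───┐ ┌─┐ └───┐ │
│ │↓│ │ │ │   │ │ │     │ │
│ │ │ │ │ │ ╷ └─┘ │ ┌───┤ │
│ │↓│ │ │ │ │     │ │   │ │
│ │ │ │ │ │ ├─────┘ │ ╷ ╵ │
│ │↓│ │ │ │ │       │ │   │
│ │ └─┤ ╵ │ └───┬───┘ ├───┤
│ │↳ ↓│   │     │     │   │
│ ├─╴ ├─╴ ├───┐ │ ┌─┬─┘ ╶─┤
│ │↓ ↲│   │   │ │ │ │     │
│ │ ╶─┤ ┌─┘ ╷ │ ╵ │ ╵ ┌─╴ │
│ │↳ ↓│ │   │ │   │   │↱ ↓│
│ ├─┐ │ ╵ ┌─┤ ├───┴─┐ │ ╷ │
│ │ │↓│   │ │ │  ↱ ↓│ │↑│↓│
│ ╵ │ └───┘ ╵ └─╴ ╷ └─┘ │ │
│   │↳ → → → → → ↑│↳ → ↑│B│
└───┴─────────────┴─────┴─┘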